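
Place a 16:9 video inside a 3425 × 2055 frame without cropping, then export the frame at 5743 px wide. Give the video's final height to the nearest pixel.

3230 px

At 3425×2055 the video is width-limited, so height = 3425 × 9/16 ≈ 1926.56 px.
Resizing to 5743 px wide multiplies everything by 1.6768: 1926.56 → 3230.44 px.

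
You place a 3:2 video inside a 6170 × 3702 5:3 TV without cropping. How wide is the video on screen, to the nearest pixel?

Since 1.500 < 1.667, the video is height-limited.
That makes the image 5553.00 px wide (3702 × 3/2).

5553 px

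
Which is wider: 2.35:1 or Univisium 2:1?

2.35 and Univisium 2:1 = 2; 2.35 > 2.

2.35:1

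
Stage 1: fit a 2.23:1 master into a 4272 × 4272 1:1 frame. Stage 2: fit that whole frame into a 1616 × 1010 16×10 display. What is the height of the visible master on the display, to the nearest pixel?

First fit — 2.23:1 into 4272×4272 spans the width: 4272.00 × 1915.70.
1:1 in 1616×1010: fills the height, so the intermediate becomes 1010.00 × 1010.00 — a scale of ×0.2364.
The master scales with it: height 1915.70 × 0.2364 ≈ 452.91.

453 px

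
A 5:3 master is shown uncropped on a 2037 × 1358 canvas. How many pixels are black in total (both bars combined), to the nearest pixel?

276625 pixels

5:3 is wider than 3×2, so it spans the full width.
The master is 2037 × 3/5 ≈ 1222.2000 px tall.
Leftover height: 1358 − 1222.2000 = 135.8000 px.
Bar area = 135.8000 × 2037 ≈ 276625 px.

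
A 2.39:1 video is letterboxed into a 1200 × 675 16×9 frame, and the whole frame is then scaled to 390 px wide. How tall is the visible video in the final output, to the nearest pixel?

163 px

At 1200×675 the video is width-limited, so height = 1200 / 2.390 ≈ 502.09 px.
Scaling 1200 → 390 is ×0.3250, so the height becomes 502.09 × 0.3250 ≈ 163.18 px.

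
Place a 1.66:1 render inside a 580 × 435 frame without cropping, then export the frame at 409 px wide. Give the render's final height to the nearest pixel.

246 px

In the 580×435 frame the render fills the width: height = 580 / 1.660 ≈ 349.40 px.
Resizing to 409 px wide multiplies everything by 0.7052: 349.40 → 246.39 px.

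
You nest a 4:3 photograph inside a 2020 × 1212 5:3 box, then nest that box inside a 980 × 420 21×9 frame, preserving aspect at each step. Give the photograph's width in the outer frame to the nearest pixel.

560 px

First fit — 4:3 into 2020×1212 spans the height: 1616.00 × 1212.00.
The 5:3 canvas is height-limited in 980×420, giving 700.00 × 420.00; scale factor 0.3465.
So the photograph's width is 1616.00 × 0.3465 ≈ 560.00.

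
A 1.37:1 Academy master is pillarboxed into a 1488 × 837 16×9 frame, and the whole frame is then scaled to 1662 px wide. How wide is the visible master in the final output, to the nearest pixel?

At 1488×837 the master is height-limited, so width = 837 × 1.370 ≈ 1146.69 px.
Resizing to 1662 px wide multiplies everything by 1.1169: 1146.69 → 1280.78 px.

1281 px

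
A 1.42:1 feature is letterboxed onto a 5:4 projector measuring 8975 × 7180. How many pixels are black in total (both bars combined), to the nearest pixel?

7714708 pixels

1.42:1 (1.420) > 5:4 (1.250), so the feature fills the width.
Content height = 8975 / 1.420 ≈ 6320.4225 px.
Leftover height: 7180 − 6320.4225 = 859.5775 px.
Across the 8975-px span: 859.5775 × 8975 ≈ 7714708 px.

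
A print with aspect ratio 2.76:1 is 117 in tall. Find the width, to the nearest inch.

323 in

At 2.76:1, 117 × 2.760 ≈ 322.92.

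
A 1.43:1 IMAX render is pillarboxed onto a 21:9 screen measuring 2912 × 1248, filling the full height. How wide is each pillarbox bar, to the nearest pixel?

Content width = 1248 × 1.430 ≈ 1784.64 px.
Black = 2912 − 1784.64 = 1127.36 px, or 563.68 per bar.

564 px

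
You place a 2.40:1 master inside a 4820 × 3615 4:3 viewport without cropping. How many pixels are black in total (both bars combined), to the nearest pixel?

7744133 pixels

Since 2.400 > 1.333, the master is width-limited.
The master is 4820 / 2.400 ≈ 2008.3333 px tall.
3615 − 2008.3333 = 1606.6667 px of bars.
Across the 4820-px span: 1606.6667 × 4820 ≈ 7744133 px.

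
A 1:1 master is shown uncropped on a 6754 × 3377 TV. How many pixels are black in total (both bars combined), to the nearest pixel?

11404129 pixels

1:1 is narrower than Univisium 2:1, so it spans the full height.
That makes the image 3377.0000 px wide (3377 × 1/1).
Black = 6754 − 3377.0000 = 3377.0000 px.
Bar area = 3377.0000 × 3377 ≈ 11404129 px.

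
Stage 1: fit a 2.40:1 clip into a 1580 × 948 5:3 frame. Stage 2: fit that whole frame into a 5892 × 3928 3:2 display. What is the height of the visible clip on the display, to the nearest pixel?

2455 px

Inside the 1580×948 canvas the clip is width-limited at 1580.00 × 658.33.
The 5:3 canvas is width-limited in 5892×3928, giving 5892.00 × 3535.20; scale factor 3.7291.
So the clip's height is 658.33 × 3.7291 ≈ 2455.00.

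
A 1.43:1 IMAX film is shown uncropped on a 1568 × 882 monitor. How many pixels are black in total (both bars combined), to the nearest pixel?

270545 pixels

Since 1.430 < 1.778, the film is height-limited.
The film is 882 × 1.430 ≈ 1261.2600 px wide.
1568 − 1261.2600 = 306.7400 px of bars.
Bar area = 306.7400 × 882 ≈ 270545 px.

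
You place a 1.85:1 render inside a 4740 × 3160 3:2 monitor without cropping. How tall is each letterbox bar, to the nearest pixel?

Since 1.850 > 1.500, the render is width-limited.
That makes the image 2562.16 px tall (4740 / 1.850).
Leftover height: 3160 − 2562.16 = 597.84 px → 298.92 each side.

299 px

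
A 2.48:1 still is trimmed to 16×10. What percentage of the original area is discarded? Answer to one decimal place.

16×10 is narrower than 2.48:1, so the crop keeps the full height and trims the width.
Area ratio = (1.600)/(2.480) = 64.52%; the remaining 35.48% is cropped out.

35.5%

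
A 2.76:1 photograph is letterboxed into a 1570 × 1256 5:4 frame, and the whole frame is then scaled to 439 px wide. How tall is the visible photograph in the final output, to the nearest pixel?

Fitted into 1570×1256, the photograph spans the width; its height is 1570 / 2.760 ≈ 568.84 px.
Resizing to 439 px wide multiplies everything by 0.2796: 568.84 → 159.06 px.

159 px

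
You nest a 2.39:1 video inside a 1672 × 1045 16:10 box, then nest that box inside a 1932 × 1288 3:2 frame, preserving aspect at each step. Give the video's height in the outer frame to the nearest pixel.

2.39:1 in 1672×1045: fills the width, so the video is 1672.00 × 699.58.
The 16:10 canvas is width-limited in 1932×1288, giving 1932.00 × 1207.50; scale factor 1.1555.
The video scales with it: height 699.58 × 1.1555 ≈ 808.37.

808 px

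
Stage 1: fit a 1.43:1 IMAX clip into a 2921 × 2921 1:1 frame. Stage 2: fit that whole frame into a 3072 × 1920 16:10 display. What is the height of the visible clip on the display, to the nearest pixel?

Inside the 2921×2921 canvas the clip is width-limited at 2921.00 × 2042.66.
Second fit — the 1:1 canvas into 3072×1920 spans the height: 1920.00 × 1920.00 (×0.6573 from 2921×2921).
Applying the same ×0.6573: 2042.66 → 1342.66.

1343 px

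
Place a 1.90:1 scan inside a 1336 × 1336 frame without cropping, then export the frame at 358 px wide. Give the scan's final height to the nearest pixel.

At 1336×1336 the scan is width-limited, so height = 1336 / 1.900 ≈ 703.16 px.
Resizing to 358 px wide multiplies everything by 0.2680: 703.16 → 188.42 px.

188 px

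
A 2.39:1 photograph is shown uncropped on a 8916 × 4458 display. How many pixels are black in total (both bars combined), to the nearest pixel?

6485998 pixels

Since 2.390 > 2.000, the photograph is width-limited.
That makes the image 3730.5439 px tall (8916 / 2.390).
4458 − 3730.5439 = 727.4561 px of bars.
That's 727.4561 × 8916 ≈ 6485998 black pixels.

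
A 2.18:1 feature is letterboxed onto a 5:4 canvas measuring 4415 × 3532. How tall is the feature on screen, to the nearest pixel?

2025 px

2.18:1 (2.180) > 5:4 (1.250), so the feature fills the width.
That makes the image 2025.23 px tall (4415 / 2.180).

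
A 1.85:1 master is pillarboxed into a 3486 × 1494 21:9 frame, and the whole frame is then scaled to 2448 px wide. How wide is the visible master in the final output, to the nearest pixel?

1941 px

Fitted into 3486×1494, the master spans the height; its width is 1494 × 1.850 ≈ 2763.90 px.
Resizing to 2448 px wide multiplies everything by 0.7022: 2763.90 → 1940.91 px.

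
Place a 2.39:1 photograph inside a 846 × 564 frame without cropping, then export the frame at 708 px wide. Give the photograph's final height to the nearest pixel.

296 px

Fitted into 846×564, the photograph spans the width; its height is 846 / 2.390 ≈ 353.97 px.
Scaling 846 → 708 is ×0.8369, so the height becomes 353.97 × 0.8369 ≈ 296.23 px.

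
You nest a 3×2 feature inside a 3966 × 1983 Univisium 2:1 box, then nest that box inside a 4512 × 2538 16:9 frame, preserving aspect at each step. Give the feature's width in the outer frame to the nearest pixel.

3384 px

3×2 in 3966×1983: fills the height, so the feature is 2974.50 × 1983.00.
Univisium 2:1 in 4512×2538: fills the width, so the intermediate becomes 4512.00 × 2256.00 — a scale of ×1.1377.
So the feature's width is 2974.50 × 1.1377 ≈ 3384.00.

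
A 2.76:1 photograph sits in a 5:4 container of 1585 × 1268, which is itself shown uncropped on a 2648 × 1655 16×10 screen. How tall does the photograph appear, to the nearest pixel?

750 px

First fit — 2.76:1 into 1585×1268 spans the width: 1585.00 × 574.28.
5:4 in 2648×1655: fills the height, so the intermediate becomes 2068.75 × 1655.00 — a scale of ×1.3052.
Applying the same ×1.3052: 574.28 → 749.55.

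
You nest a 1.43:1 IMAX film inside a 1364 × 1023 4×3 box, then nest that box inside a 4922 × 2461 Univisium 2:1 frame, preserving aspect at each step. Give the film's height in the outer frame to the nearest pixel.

2295 px

1.43:1 IMAX in 1364×1023: fills the width, so the film is 1364.00 × 953.85.
The 4×3 canvas is height-limited in 4922×2461, giving 3281.33 × 2461.00; scale factor 2.4057.
Applying the same ×2.4057: 953.85 → 2294.64.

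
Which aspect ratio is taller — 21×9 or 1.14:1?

1.14:1

21×9 = 2.333 and 1.14; 2.333 > 1.14. The smaller width-to-height ratio is the taller frame.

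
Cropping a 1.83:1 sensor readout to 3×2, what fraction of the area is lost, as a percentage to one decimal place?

The height stays; only width is cut (since 3×2 is narrower than 1.83:1).
Fraction kept = (1.500)/(1.830) ≈ 81.97%, so 18.03% is lost.

18.0%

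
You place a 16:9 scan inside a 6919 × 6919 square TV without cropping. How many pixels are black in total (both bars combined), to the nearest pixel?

Since 1.778 > 1.000, the scan is width-limited.
That makes the image 3891.9375 px tall (6919 × 9/16).
Black = 6919 − 3891.9375 = 3027.0625 px.
That's 3027.0625 × 6919 ≈ 20944245 black pixels.

20944245 pixels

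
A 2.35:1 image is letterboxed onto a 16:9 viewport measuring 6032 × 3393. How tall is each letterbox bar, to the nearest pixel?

Since 2.350 > 1.778, the image is width-limited.
The image is 6032 / 2.350 ≈ 2566.81 px tall.
Leftover height: 3393 − 2566.81 = 826.19 px → 413.10 each side.

413 px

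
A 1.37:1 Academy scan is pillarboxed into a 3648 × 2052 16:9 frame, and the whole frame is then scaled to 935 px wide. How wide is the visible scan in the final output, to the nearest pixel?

721 px

At 3648×2052 the scan is height-limited, so width = 2052 × 1.370 ≈ 2811.24 px.
Resizing to 935 px wide multiplies everything by 0.2563: 2811.24 → 720.53 px.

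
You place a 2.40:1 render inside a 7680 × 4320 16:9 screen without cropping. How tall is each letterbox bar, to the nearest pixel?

560 px

2.40:1 is wider than 16:9, so it spans the full width.
The render is 7680 / 2.400 ≈ 3200.00 px tall.
Black = 4320 − 3200.00 = 1120.00 px, or 560.00 per bar.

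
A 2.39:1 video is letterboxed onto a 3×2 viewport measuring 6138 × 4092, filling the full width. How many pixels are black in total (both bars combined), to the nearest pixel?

Content height = 6138 / 2.390 ≈ 2568.2008 px.
Black = 4092 − 2568.2008 = 1523.7992 px.
That's 1523.7992 × 6138 ≈ 9353079 black pixels.

9353079 pixels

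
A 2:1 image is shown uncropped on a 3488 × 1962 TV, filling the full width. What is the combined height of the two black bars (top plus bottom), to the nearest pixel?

218 px

Content height = 3488 × 1/2 ≈ 1744.00 px.
Leftover height: 1962 − 1744.00 = 218.00 px.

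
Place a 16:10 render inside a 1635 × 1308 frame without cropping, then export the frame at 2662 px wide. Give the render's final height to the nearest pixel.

1664 px

Fitted into 1635×1308, the render spans the width; its height is 1635 × 10/16 ≈ 1021.88 px.
Scaling 1635 → 2662 is ×1.6281, so the height becomes 1021.88 × 1.6281 ≈ 1663.75 px.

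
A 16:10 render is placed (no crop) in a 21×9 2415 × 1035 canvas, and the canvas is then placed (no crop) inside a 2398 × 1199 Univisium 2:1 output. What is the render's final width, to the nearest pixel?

1644 px

16:10 in 2415×1035: fills the height, so the render is 1656.00 × 1035.00.
21×9 in 2398×1199: fills the width, so the intermediate becomes 2398.00 × 1027.71 — a scale of ×0.9930.
Applying the same ×0.9930: 1656.00 → 1644.34.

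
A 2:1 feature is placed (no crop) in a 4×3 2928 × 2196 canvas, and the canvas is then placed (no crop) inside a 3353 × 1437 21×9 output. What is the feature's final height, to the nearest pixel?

Inside the 2928×2196 canvas the feature is width-limited at 2928.00 × 1464.00.
Second fit — the 4×3 canvas into 3353×1437 spans the height: 1916.00 × 1437.00 (×0.6544 from 2928×2196).
Applying the same ×0.6544: 1464.00 → 958.00.

958 px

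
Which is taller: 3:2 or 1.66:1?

3:2 = 1.5 and 1.66; 1.66 > 1.5. The smaller width-to-height ratio is the taller frame.

3:2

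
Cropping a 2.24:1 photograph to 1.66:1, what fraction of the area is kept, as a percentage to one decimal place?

74.1%

The height stays; only width is cut (since 1.66:1 is narrower than 2.24:1).
(1.660)/(2.240) ≈ 0.741 of the area survives.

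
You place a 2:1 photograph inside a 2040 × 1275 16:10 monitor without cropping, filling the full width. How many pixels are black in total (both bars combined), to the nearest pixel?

520200 pixels

Content height = 2040 × 1/2 ≈ 1020.0000 px.
Black = 1275 − 1020.0000 = 255.0000 px.
Across the 2040-px span: 255.0000 × 2040 ≈ 520200 px.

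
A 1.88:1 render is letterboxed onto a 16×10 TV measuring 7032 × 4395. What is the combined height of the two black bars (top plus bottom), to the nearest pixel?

655 px

1.88:1 (1.880) > 16×10 (1.600), so the render fills the width.
That makes the image 3740.43 px tall (7032 / 1.880).
Black = 4395 − 3740.43 = 654.57 px.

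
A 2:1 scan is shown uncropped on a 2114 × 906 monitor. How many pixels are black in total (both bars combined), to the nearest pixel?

273612 pixels

2:1 (2.000) < 21:9 (2.333), so the scan fills the height.
That makes the image 1812.0000 px wide (906 × 2/1).
Leftover width: 2114 − 1812.0000 = 302.0000 px.
Bar area = 302.0000 × 906 ≈ 273612 px.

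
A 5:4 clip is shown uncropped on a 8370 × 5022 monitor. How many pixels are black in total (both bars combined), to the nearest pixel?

Since 1.250 < 1.667, the clip is height-limited.
That makes the image 6277.5000 px wide (5022 × 5/4).
Leftover width: 8370 − 6277.5000 = 2092.5000 px.
Across the 5022-px span: 2092.5000 × 5022 ≈ 10508535 px.

10508535 pixels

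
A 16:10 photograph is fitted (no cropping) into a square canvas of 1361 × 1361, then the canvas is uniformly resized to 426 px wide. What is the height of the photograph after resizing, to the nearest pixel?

At 1361×1361 the photograph is width-limited, so height = 1361 × 10/16 ≈ 850.62 px.
Resizing to 426 px wide multiplies everything by 0.3130: 850.62 → 266.25 px.

266 px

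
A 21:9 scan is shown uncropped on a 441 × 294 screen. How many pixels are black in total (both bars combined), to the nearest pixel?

21:9 (2.333) > 3:2 (1.500), so the scan fills the width.
Content height = 441 × 9/21 ≈ 189.0000 px.
Black = 294 − 189.0000 = 105.0000 px.
Across the 441-px span: 105.0000 × 441 ≈ 46305 px.

46305 pixels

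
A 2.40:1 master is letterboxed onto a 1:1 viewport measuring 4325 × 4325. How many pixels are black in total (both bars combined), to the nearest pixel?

10911615 pixels

2.40:1 (2.400) > 1:1 (1.000), so the master fills the width.
Content height = 4325 / 2.400 ≈ 1802.0833 px.
4325 − 1802.0833 = 2522.9167 px of bars.
Bar area = 2522.9167 × 4325 ≈ 10911615 px.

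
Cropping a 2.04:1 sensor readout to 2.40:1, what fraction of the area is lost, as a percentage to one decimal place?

15.0%

2.40:1 is wider than 2.04:1, so the crop keeps the full width and trims the height.
Fraction kept = (2.040)/(2.400) ≈ 85.00%, so 15.00% is lost.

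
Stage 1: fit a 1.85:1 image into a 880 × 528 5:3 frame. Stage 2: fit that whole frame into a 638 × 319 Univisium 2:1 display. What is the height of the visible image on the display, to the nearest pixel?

1.85:1 in 880×528: fills the width, so the image is 880.00 × 475.68.
The 5:3 canvas is height-limited in 638×319, giving 531.67 × 319.00; scale factor 0.6042.
The image scales with it: height 475.68 × 0.6042 ≈ 287.39.

287 px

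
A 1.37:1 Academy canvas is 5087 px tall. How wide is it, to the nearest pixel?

6969 px

At 1.37:1 Academy, 5087 × 1.370 ≈ 6969.19.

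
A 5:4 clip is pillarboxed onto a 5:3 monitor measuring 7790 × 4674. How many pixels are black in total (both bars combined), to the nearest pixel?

9102615 pixels

Since 1.250 < 1.667, the clip is height-limited.
That makes the image 5842.5000 px wide (4674 × 5/4).
Black = 7790 − 5842.5000 = 1947.5000 px.
Across the 4674-px span: 1947.5000 × 4674 ≈ 9102615 px.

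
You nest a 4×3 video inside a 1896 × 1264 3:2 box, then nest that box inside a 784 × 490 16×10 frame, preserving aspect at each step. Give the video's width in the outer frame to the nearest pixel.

653 px

First fit — 4×3 into 1896×1264 spans the height: 1685.33 × 1264.00.
3:2 in 784×490: fills the height, so the intermediate becomes 735.00 × 490.00 — a scale of ×0.3877.
Applying the same ×0.3877: 1685.33 → 653.33.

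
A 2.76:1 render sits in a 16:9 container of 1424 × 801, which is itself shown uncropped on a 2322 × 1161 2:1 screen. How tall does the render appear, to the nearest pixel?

2.76:1 in 1424×801: fills the width, so the render is 1424.00 × 515.94.
Second fit — the 16:9 canvas into 2322×1161 spans the height: 2064.00 × 1161.00 (×1.4494 from 1424×801).
Applying the same ×1.4494: 515.94 → 747.83.

748 px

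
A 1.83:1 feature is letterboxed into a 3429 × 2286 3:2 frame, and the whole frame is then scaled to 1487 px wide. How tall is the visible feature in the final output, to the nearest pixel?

At 3429×2286 the feature is width-limited, so height = 3429 / 1.830 ≈ 1873.77 px.
Resizing to 1487 px wide multiplies everything by 0.4337: 1873.77 → 812.57 px.

813 px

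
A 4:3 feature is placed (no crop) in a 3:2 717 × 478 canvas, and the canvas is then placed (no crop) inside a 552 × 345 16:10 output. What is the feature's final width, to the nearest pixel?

4:3 in 717×478: fills the height, so the feature is 637.33 × 478.00.
The 3:2 canvas is height-limited in 552×345, giving 517.50 × 345.00; scale factor 0.7218.
The feature scales with it: width 637.33 × 0.7218 ≈ 460.00.

460 px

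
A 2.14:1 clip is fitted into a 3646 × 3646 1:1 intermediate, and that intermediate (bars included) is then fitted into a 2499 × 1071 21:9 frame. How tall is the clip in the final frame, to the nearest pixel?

500 px

2.14:1 in 3646×3646: fills the width, so the clip is 3646.00 × 1703.74.
The 1:1 canvas is height-limited in 2499×1071, giving 1071.00 × 1071.00; scale factor 0.2937.
So the clip's height is 1703.74 × 0.2937 ≈ 500.47.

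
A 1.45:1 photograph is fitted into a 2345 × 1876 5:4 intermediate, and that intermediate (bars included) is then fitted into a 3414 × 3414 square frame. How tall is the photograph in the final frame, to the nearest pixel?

2354 px

First fit — 1.45:1 into 2345×1876 spans the width: 2345.00 × 1617.24.
The 5:4 canvas is width-limited in 3414×3414, giving 3414.00 × 2731.20; scale factor 1.4559.
Applying the same ×1.4559: 1617.24 → 2354.48.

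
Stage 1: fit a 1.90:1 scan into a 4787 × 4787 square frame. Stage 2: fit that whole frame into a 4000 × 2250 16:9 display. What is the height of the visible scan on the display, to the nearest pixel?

Inside the 4787×4787 canvas the scan is width-limited at 4787.00 × 2519.47.
square in 4000×2250: fills the height, so the intermediate becomes 2250.00 × 2250.00 — a scale of ×0.4700.
Applying the same ×0.4700: 2519.47 → 1184.21.

1184 px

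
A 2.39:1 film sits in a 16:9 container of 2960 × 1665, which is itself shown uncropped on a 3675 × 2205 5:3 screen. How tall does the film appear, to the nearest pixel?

First fit — 2.39:1 into 2960×1665 spans the width: 2960.00 × 1238.49.
The 16:9 canvas is width-limited in 3675×2205, giving 3675.00 × 2067.19; scale factor 1.2416.
Applying the same ×1.2416: 1238.49 → 1537.66.

1538 px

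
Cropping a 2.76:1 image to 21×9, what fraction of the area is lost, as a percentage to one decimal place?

15.5%

The height stays; only width is cut (since 21×9 is narrower than 2.76:1).
Fraction kept = (2.333)/(2.760) ≈ 84.54%, so 15.46% is lost.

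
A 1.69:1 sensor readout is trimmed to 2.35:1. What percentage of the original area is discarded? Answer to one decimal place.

The width stays; only height is cut (since 2.35:1 is wider than 1.69:1).
Area ratio = (1.690)/(2.350) = 71.91%; the remaining 28.09% is cropped out.

28.1%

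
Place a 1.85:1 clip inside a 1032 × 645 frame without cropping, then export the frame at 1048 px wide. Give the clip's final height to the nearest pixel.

Fitted into 1032×645, the clip spans the width; its height is 1032 / 1.850 ≈ 557.84 px.
The frame scales by 1048/1032 = 1.0155; 557.84 × 1.0155 ≈ 566.49 px.

566 px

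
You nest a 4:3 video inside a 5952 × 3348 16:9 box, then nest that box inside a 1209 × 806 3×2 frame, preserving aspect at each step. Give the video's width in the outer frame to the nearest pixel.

First fit — 4:3 into 5952×3348 spans the height: 4464.00 × 3348.00.
The 16:9 canvas is width-limited in 1209×806, giving 1209.00 × 680.06; scale factor 0.2031.
The video scales with it: width 4464.00 × 0.2031 ≈ 906.75.

907 px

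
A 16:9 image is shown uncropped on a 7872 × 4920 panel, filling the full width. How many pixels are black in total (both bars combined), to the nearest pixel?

That makes the image 4428.0000 px tall (7872 × 9/16).
4920 − 4428.0000 = 492.0000 px of bars.
Bar area = 492.0000 × 7872 ≈ 3873024 px.

3873024 pixels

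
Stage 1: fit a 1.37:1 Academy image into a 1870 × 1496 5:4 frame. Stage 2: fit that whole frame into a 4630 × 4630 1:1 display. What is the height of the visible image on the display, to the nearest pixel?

3380 px

1.37:1 Academy in 1870×1496: fills the width, so the image is 1870.00 × 1364.96.
Second fit — the 5:4 canvas into 4630×4630 spans the width: 4630.00 × 3704.00 (×2.4759 from 1870×1496).
So the image's height is 1364.96 × 2.4759 ≈ 3379.56.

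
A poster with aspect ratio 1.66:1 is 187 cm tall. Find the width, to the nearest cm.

187 × 1.660 = 310.42.

310 cm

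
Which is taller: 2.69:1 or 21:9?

2.69 and 21:9 = 2.333; 2.69 > 2.333. The smaller width-to-height ratio is the taller frame.

21:9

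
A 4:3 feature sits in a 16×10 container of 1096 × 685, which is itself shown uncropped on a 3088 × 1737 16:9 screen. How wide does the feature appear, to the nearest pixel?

4:3 in 1096×685: fills the height, so the feature is 913.33 × 685.00.
Second fit — the 16×10 canvas into 3088×1737 spans the height: 2779.20 × 1737.00 (×2.5358 from 1096×685).
Applying the same ×2.5358: 913.33 → 2316.00.

2316 px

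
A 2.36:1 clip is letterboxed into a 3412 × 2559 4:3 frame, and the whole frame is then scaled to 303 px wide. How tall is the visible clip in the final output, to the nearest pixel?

128 px

At 3412×2559 the clip is width-limited, so height = 3412 / 2.360 ≈ 1445.76 px.
Resizing to 303 px wide multiplies everything by 0.0888: 1445.76 → 128.39 px.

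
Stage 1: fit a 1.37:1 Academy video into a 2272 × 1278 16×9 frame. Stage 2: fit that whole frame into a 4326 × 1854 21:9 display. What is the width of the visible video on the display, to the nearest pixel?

First fit — 1.37:1 Academy into 2272×1278 spans the height: 1750.86 × 1278.00.
Second fit — the 16×9 canvas into 4326×1854 spans the height: 3296.00 × 1854.00 (×1.4507 from 2272×1278).
The video scales with it: width 1750.86 × 1.4507 ≈ 2539.98.

2540 px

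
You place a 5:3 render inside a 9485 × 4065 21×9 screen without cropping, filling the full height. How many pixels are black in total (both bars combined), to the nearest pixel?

11016150 pixels

That makes the image 6775.0000 px wide (4065 × 5/3).
Black = 9485 − 6775.0000 = 2710.0000 px.
Across the 4065-px span: 2710.0000 × 4065 ≈ 11016150 px.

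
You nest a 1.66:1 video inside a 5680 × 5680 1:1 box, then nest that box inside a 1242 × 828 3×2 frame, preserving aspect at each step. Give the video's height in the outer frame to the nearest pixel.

First fit — 1.66:1 into 5680×5680 spans the width: 5680.00 × 3421.69.
Second fit — the 1:1 canvas into 1242×828 spans the height: 828.00 × 828.00 (×0.1458 from 5680×5680).
Applying the same ×0.1458: 3421.69 → 498.80.

499 px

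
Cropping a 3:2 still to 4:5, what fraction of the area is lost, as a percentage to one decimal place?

46.7%

The height stays; only width is cut (since 4:5 is narrower than 3:2).
Fraction kept = (0.800)/(1.500) ≈ 53.33%, so 46.67% is lost.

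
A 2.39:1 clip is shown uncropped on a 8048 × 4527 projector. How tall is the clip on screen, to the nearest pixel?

2.39:1 is wider than 16×9, so it spans the full width.
The clip is 8048 / 2.390 ≈ 3367.36 px tall.

3367 px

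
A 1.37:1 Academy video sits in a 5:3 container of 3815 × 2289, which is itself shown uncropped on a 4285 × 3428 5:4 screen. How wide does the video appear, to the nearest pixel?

Inside the 3815×2289 canvas the video is height-limited at 3135.93 × 2289.00.
5:3 in 4285×3428: fills the width, so the intermediate becomes 4285.00 × 2571.00 — a scale of ×1.1232.
Applying the same ×1.1232: 3135.93 → 3522.27.

3522 px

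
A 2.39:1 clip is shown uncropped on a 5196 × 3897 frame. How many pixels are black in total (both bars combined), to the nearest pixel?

2.39:1 is wider than 4:3, so it spans the full width.
The clip is 5196 / 2.390 ≈ 2174.0586 px tall.
Black = 3897 − 2174.0586 = 1722.9414 px.
Bar area = 1722.9414 × 5196 ≈ 8952404 px.

8952404 pixels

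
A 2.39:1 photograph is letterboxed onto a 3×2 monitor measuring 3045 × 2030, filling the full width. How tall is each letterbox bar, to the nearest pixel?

The photograph is 3045 / 2.390 ≈ 1274.06 px tall.
Leftover height: 2030 − 1274.06 = 755.94 px → 377.97 each side.

378 px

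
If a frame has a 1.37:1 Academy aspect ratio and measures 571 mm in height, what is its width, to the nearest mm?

782 mm

571 × 1.370 = 782.27.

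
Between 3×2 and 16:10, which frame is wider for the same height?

16:10

3×2 = 1.5 and 16:10 = 1.6; 1.6 > 1.5.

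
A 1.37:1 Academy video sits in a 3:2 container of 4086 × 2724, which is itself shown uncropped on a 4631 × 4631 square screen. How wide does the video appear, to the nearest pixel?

First fit — 1.37:1 Academy into 4086×2724 spans the height: 3731.88 × 2724.00.
Second fit — the 3:2 canvas into 4631×4631 spans the width: 4631.00 × 3087.33 (×1.1334 from 4086×2724).
So the video's width is 3731.88 × 1.1334 ≈ 4229.65.

4230 px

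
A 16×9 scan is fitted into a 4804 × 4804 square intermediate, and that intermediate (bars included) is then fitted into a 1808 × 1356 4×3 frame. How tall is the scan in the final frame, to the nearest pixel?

First fit — 16×9 into 4804×4804 spans the width: 4804.00 × 2702.25.
Second fit — the square canvas into 1808×1356 spans the height: 1356.00 × 1356.00 (×0.2823 from 4804×4804).
The scan scales with it: height 2702.25 × 0.2823 ≈ 762.75.

763 px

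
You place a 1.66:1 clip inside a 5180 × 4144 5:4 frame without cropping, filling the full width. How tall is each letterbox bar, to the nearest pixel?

That makes the image 3120.48 px tall (5180 / 1.660).
4144 − 3120.48 = 1023.52 px of bars (511.76 each).

512 px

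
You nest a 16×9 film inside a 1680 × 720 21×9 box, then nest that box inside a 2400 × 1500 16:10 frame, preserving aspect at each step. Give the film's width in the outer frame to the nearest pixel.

16×9 in 1680×720: fills the height, so the film is 1280.00 × 720.00.
Second fit — the 21×9 canvas into 2400×1500 spans the width: 2400.00 × 1028.57 (×1.4286 from 1680×720).
The film scales with it: width 1280.00 × 1.4286 ≈ 1828.57.

1829 px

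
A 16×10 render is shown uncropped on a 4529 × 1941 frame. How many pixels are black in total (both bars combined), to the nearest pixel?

2762819 pixels

Since 1.600 < 2.333, the render is height-limited.
Content width = 1941 × 16/10 ≈ 3105.6000 px.
4529 − 3105.6000 = 1423.4000 px of bars.
Bar area = 1423.4000 × 1941 ≈ 2762819 px.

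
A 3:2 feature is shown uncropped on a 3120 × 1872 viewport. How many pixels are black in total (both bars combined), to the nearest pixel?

3:2 (1.500) < 5:3 (1.667), so the feature fills the height.
Content width = 1872 × 3/2 ≈ 2808.0000 px.
3120 − 2808.0000 = 312.0000 px of bars.
That's 312.0000 × 1872 ≈ 584064 black pixels.

584064 pixels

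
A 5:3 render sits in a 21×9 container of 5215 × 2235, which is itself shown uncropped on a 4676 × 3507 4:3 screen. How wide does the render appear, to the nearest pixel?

5:3 in 5215×2235: fills the height, so the render is 3725.00 × 2235.00.
21×9 in 4676×3507: fills the width, so the intermediate becomes 4676.00 × 2004.00 — a scale of ×0.8966.
The render scales with it: width 3725.00 × 0.8966 ≈ 3340.00.

3340 px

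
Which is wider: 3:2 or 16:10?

3:2 = 1.5 and 16:10 = 1.6; 1.6 > 1.5.

16:10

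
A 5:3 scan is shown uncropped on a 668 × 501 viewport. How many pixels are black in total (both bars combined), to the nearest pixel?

Since 1.667 > 1.333, the scan is width-limited.
Content height = 668 × 3/5 ≈ 400.8000 px.
501 − 400.8000 = 100.2000 px of bars.
That's 100.2000 × 668 ≈ 66934 black pixels.

66934 pixels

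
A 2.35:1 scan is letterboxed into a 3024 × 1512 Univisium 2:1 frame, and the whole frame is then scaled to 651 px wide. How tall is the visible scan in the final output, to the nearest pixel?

277 px

At 3024×1512 the scan is width-limited, so height = 3024 / 2.350 ≈ 1286.81 px.
Scaling 3024 → 651 is ×0.2153, so the height becomes 1286.81 × 0.2153 ≈ 277.02 px.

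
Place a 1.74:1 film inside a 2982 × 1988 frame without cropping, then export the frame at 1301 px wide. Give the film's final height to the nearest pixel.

748 px

At 2982×1988 the film is width-limited, so height = 2982 / 1.740 ≈ 1713.79 px.
Resizing to 1301 px wide multiplies everything by 0.4363: 1713.79 → 747.70 px.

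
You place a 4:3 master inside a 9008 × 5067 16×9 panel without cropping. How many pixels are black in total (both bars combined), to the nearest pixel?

4:3 is narrower than 16×9, so it spans the full height.
Content width = 5067 × 4/3 ≈ 6756.0000 px.
Black = 9008 − 6756.0000 = 2252.0000 px.
Bar area = 2252.0000 × 5067 ≈ 11410884 px.

11410884 pixels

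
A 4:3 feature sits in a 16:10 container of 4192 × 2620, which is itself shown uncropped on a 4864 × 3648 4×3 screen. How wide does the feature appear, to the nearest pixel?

Inside the 4192×2620 canvas the feature is height-limited at 3493.33 × 2620.00.
16:10 in 4864×3648: fills the width, so the intermediate becomes 4864.00 × 3040.00 — a scale of ×1.1603.
So the feature's width is 3493.33 × 1.1603 ≈ 4053.33.

4053 px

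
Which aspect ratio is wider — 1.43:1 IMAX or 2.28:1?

2.28:1

1.43 and 2.28; 2.28 > 1.43.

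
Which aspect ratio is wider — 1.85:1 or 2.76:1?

2.76:1

1.85 and 2.76; 2.76 > 1.85.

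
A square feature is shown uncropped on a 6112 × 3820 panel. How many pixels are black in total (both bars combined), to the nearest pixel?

Since 1.000 < 1.600, the feature is height-limited.
That makes the image 3820.0000 px wide (3820 × 1/1).
6112 − 3820.0000 = 2292.0000 px of bars.
Across the 3820-px span: 2292.0000 × 3820 ≈ 8755440 px.

8755440 pixels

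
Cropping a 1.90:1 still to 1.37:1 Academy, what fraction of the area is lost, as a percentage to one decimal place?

27.9%

The height stays; only width is cut (since 1.37:1 Academy is narrower than 1.90:1).
Fraction kept = (1.370)/(1.900) ≈ 72.11%, so 27.89% is lost.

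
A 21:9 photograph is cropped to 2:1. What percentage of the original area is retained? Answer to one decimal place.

85.7%

The height stays; only width is cut (since 2:1 is narrower than 21:9).
Fraction kept = (2.000)/(2.333) ≈ 85.71%.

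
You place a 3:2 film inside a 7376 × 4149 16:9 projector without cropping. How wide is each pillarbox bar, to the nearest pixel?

576 px

3:2 (1.500) < 16:9 (1.778), so the film fills the height.
That makes the image 6223.50 px wide (4149 × 3/2).
7376 − 6223.50 = 1152.50 px of bars (576.25 each).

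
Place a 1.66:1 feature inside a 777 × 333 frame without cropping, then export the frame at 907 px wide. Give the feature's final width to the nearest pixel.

In the 777×333 frame the feature fills the height: width = 333 × 1.660 ≈ 552.78 px.
Scaling 777 → 907 is ×1.1673, so the width becomes 552.78 × 1.1673 ≈ 645.27 px.

645 px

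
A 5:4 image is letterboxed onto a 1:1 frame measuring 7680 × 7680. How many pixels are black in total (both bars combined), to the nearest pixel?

11796480 pixels

Since 1.250 > 1.000, the image is width-limited.
The image is 7680 × 4/5 ≈ 6144.0000 px tall.
Leftover height: 7680 − 6144.0000 = 1536.0000 px.
Bar area = 1536.0000 × 7680 ≈ 11796480 px.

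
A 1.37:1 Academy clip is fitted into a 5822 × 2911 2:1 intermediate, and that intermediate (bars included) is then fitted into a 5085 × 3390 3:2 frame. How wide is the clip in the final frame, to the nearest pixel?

1.37:1 Academy in 5822×2911: fills the height, so the clip is 3988.07 × 2911.00.
The 2:1 canvas is width-limited in 5085×3390, giving 5085.00 × 2542.50; scale factor 0.8734.
Applying the same ×0.8734: 3988.07 → 3483.22.

3483 px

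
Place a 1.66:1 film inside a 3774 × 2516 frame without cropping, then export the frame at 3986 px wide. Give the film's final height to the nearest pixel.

In the 3774×2516 frame the film fills the width: height = 3774 / 1.660 ≈ 2273.49 px.
Scaling 3774 → 3986 is ×1.0562, so the height becomes 2273.49 × 1.0562 ≈ 2401.20 px.

2401 px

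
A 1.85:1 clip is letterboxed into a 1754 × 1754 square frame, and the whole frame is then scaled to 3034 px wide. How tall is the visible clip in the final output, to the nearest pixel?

In the 1754×1754 frame the clip fills the width: height = 1754 / 1.850 ≈ 948.11 px.
Resizing to 3034 px wide multiplies everything by 1.7298: 948.11 → 1640.00 px.

1640 px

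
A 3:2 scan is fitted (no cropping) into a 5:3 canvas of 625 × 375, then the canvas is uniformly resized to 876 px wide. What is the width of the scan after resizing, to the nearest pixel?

788 px

At 625×375 the scan is height-limited, so width = 375 × 3/2 ≈ 562.50 px.
Resizing to 876 px wide multiplies everything by 1.4016: 562.50 → 788.40 px.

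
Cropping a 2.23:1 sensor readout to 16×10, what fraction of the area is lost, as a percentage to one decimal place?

Going from 2.23:1 to 16×10 means cutting width while keeping height.
Fraction kept = (1.600)/(2.230) ≈ 71.75%, so 28.25% is lost.

28.3%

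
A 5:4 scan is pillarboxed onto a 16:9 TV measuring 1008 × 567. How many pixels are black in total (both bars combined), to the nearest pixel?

169675 pixels

5:4 (1.250) < 16:9 (1.778), so the scan fills the height.
That makes the image 708.7500 px wide (567 × 5/4).
1008 − 708.7500 = 299.2500 px of bars.
Bar area = 299.2500 × 567 ≈ 169675 px.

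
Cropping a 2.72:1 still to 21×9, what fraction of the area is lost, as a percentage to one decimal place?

Going from 2.72:1 to 21×9 means cutting width while keeping height.
Area ratio = (2.333)/(2.720) = 85.78%; the remaining 14.22% is cropped out.

14.2%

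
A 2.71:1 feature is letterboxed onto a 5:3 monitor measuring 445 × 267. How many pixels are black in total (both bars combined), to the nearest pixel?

2.71:1 (2.710) > 5:3 (1.667), so the feature fills the width.
The feature is 445 / 2.710 ≈ 164.2066 px tall.
Leftover height: 267 − 164.2066 = 102.7934 px.
Across the 445-px span: 102.7934 × 445 ≈ 45743 px.

45743 pixels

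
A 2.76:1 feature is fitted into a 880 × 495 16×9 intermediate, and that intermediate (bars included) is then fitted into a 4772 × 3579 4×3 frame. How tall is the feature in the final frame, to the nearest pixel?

1729 px

2.76:1 in 880×495: fills the width, so the feature is 880.00 × 318.84.
Second fit — the 16×9 canvas into 4772×3579 spans the width: 4772.00 × 2684.25 (×5.4227 from 880×495).
Applying the same ×5.4227: 318.84 → 1728.99.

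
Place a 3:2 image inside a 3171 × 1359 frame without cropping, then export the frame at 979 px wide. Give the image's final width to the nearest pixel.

Fitted into 3171×1359, the image spans the height; its width is 1359 × 3/2 ≈ 2038.50 px.
The frame scales by 979/3171 = 0.3087; 2038.50 × 0.3087 ≈ 629.36 px.

629 px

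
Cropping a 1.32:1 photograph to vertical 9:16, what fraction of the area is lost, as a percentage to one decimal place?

57.4%

The height stays; only width is cut (since vertical 9:16 is narrower than 1.32:1).
Area ratio = (0.562)/(1.320) = 42.61%; the remaining 57.39% is cropped out.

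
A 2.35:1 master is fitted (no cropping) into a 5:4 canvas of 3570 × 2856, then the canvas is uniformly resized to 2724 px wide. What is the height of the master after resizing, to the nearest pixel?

In the 3570×2856 frame the master fills the width: height = 3570 / 2.350 ≈ 1519.15 px.
Resizing to 2724 px wide multiplies everything by 0.7630: 1519.15 → 1159.15 px.

1159 px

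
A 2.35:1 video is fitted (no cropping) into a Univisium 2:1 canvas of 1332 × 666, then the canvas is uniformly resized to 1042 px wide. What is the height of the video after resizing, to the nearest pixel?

443 px

Fitted into 1332×666, the video spans the width; its height is 1332 / 2.350 ≈ 566.81 px.
Resizing to 1042 px wide multiplies everything by 0.7823: 566.81 → 443.40 px.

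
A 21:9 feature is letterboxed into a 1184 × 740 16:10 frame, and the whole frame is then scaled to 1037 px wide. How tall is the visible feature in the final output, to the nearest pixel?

In the 1184×740 frame the feature fills the width: height = 1184 × 9/21 ≈ 507.43 px.
Resizing to 1037 px wide multiplies everything by 0.8758: 507.43 → 444.43 px.

444 px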